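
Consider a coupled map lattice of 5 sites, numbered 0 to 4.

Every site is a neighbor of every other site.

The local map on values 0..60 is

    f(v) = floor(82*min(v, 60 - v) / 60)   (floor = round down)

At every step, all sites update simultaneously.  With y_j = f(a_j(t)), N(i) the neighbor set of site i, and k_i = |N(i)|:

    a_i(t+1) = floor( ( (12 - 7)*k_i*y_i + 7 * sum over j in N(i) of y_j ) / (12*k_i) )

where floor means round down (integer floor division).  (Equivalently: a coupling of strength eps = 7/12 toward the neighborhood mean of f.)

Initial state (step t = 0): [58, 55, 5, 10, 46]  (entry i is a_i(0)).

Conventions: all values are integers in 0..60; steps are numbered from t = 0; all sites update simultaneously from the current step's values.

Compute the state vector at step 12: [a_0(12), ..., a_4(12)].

Answer: [34, 34, 34, 34, 34]

Derivation:
t=0: [58, 55, 5, 10, 46]
t=1: [7, 8, 8, 10, 11]
t=2: [10, 11, 11, 11, 12]
t=3: [14, 14, 14, 14, 15]
t=4: [19, 19, 19, 19, 19]
t=5: [25, 25, 25, 25, 25]
t=6: [34, 34, 34, 34, 34]
t=7: [35, 35, 35, 35, 35]
t=8: [34, 34, 34, 34, 34]
t=9: [35, 35, 35, 35, 35]
t=10: [34, 34, 34, 34, 34]
t=11: [35, 35, 35, 35, 35]
t=12: [34, 34, 34, 34, 34]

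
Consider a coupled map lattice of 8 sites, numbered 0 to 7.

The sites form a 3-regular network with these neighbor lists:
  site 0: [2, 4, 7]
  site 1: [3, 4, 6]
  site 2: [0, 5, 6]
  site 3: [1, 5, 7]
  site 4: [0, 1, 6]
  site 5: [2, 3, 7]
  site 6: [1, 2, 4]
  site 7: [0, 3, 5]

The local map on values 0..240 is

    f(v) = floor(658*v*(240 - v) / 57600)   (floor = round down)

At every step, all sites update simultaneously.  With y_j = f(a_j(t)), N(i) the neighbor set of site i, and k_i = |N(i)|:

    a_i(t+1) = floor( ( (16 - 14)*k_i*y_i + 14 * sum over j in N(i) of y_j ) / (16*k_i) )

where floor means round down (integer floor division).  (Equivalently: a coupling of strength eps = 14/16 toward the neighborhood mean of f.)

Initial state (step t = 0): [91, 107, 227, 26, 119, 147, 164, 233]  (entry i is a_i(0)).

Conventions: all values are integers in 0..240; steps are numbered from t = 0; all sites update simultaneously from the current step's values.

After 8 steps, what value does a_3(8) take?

Simulating step by step:
t=0: [91, 107, 227, 26, 119, 147, 164, 233]
t=1: [81, 127, 135, 105, 154, 52, 122, 111]
t=2: [156, 159, 143, 147, 157, 155, 159, 142]
t=3: [153, 149, 149, 152, 147, 156, 150, 152]
t=4: [153, 154, 151, 151, 153, 152, 154, 151]
t=5: [152, 151, 151, 152, 151, 152, 151, 152]
t=6: [152, 152, 152, 152, 152, 152, 153, 152]
t=7: [152, 152, 152, 152, 152, 152, 152, 152]
t=8: [152, 152, 152, 152, 152, 152, 152, 152]

Answer: a_3(8) = 152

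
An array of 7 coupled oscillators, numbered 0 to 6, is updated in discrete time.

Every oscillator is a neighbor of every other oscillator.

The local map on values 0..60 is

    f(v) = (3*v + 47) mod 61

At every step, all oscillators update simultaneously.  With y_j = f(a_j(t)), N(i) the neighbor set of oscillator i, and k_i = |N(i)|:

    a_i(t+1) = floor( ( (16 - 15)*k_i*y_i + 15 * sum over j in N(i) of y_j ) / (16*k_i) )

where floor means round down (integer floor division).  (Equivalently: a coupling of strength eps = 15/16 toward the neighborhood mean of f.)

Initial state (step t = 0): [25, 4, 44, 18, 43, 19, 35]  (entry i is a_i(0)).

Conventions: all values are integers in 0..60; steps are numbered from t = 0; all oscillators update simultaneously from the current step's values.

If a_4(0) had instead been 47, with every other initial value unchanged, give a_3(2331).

Answer: a_3(2331) = 60
Key observation: The state at step 3, [57, 57, 57, 57, 57, 57, 57], reappears at step 13: the system is in a cycle of period 10 from step 3 on.  Therefore the state at step 2331 equals the state at step 3 + ((2331 - 3) mod 10) = 11, which is [60, 60, 60, 60, 60, 60, 60].

Derivation:
t=0: [25, 4, 44, 18, 47, 19, 35]
t=1: [36, 31, 31, 32, 36, 32, 33]
t=2: [23, 24, 24, 24, 23, 24, 24]
t=3: [57, 57, 57, 57, 57, 57, 57]
t=4: [35, 35, 35, 35, 35, 35, 35]
t=5: [30, 30, 30, 30, 30, 30, 30]
t=6: [15, 15, 15, 15, 15, 15, 15]
t=7: [31, 31, 31, 31, 31, 31, 31]
t=8: [18, 18, 18, 18, 18, 18, 18]
t=9: [40, 40, 40, 40, 40, 40, 40]
t=10: [45, 45, 45, 45, 45, 45, 45]
t=11: [60, 60, 60, 60, 60, 60, 60]
t=12: [44, 44, 44, 44, 44, 44, 44]
t=13: [57, 57, 57, 57, 57, 57, 57]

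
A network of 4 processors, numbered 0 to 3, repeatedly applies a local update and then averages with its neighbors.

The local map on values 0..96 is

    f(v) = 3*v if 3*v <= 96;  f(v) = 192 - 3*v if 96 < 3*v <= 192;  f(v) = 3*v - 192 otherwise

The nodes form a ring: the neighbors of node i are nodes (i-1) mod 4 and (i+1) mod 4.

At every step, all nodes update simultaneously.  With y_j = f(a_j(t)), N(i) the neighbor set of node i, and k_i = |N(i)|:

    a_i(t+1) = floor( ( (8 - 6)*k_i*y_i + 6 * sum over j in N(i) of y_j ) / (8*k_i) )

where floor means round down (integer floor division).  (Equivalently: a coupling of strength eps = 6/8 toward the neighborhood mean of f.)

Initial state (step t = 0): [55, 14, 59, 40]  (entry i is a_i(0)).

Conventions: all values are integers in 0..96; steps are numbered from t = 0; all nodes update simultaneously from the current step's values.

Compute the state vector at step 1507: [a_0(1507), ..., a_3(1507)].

Simulating step by step:
t=0: [55, 14, 59, 40]
t=1: [49, 26, 46, 33]
t=2: [75, 56, 77, 60]
t=3: [21, 33, 23, 30]
t=4: [84, 72, 85, 72]
t=5: [33, 52, 33, 52]
t=6: [50, 78, 50, 78]
t=7: [42, 42, 42, 42]
t=8: [66, 66, 66, 66]
t=9: [6, 6, 6, 6]
t=10: [18, 18, 18, 18]
t=11: [54, 54, 54, 54]
t=12: [30, 30, 30, 30]
t=13: [90, 90, 90, 90]
t=14: [78, 78, 78, 78]
t=15: [42, 42, 42, 42]

Answer: [54, 54, 54, 54]
Key observation: The state at step 7, [42, 42, 42, 42], reappears at step 15: the system is in a cycle of period 8 from step 7 on.  Therefore the state at step 1507 equals the state at step 7 + ((1507 - 7) mod 8) = 11, which is [54, 54, 54, 54].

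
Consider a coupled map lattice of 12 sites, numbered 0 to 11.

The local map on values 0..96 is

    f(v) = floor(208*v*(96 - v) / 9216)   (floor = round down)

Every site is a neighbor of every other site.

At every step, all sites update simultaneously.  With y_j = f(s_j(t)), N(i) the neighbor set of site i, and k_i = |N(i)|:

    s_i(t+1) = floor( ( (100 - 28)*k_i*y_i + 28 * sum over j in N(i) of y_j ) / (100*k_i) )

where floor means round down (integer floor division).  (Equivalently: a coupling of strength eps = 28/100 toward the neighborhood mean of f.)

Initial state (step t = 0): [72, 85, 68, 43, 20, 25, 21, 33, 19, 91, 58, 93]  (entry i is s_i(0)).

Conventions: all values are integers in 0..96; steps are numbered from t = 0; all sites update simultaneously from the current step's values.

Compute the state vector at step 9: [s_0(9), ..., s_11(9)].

Simulating step by step:
t=0: [72, 85, 68, 43, 20, 25, 21, 33, 19, 91, 58, 93]
t=1: [37, 24, 39, 45, 33, 38, 34, 42, 33, 17, 44, 14]
t=2: [47, 40, 48, 49, 45, 47, 46, 49, 45, 34, 49, 30]
t=3: [50, 50, 51, 50, 50, 50, 50, 50, 50, 47, 50, 45]
t=4: [51, 51, 51, 51, 51, 51, 51, 51, 51, 51, 51, 51]
t=5: [51, 51, 51, 51, 51, 51, 51, 51, 51, 51, 51, 51]
t=6: [51, 51, 51, 51, 51, 51, 51, 51, 51, 51, 51, 51]
t=7: [51, 51, 51, 51, 51, 51, 51, 51, 51, 51, 51, 51]
t=8: [51, 51, 51, 51, 51, 51, 51, 51, 51, 51, 51, 51]
t=9: [51, 51, 51, 51, 51, 51, 51, 51, 51, 51, 51, 51]

Answer: [51, 51, 51, 51, 51, 51, 51, 51, 51, 51, 51, 51]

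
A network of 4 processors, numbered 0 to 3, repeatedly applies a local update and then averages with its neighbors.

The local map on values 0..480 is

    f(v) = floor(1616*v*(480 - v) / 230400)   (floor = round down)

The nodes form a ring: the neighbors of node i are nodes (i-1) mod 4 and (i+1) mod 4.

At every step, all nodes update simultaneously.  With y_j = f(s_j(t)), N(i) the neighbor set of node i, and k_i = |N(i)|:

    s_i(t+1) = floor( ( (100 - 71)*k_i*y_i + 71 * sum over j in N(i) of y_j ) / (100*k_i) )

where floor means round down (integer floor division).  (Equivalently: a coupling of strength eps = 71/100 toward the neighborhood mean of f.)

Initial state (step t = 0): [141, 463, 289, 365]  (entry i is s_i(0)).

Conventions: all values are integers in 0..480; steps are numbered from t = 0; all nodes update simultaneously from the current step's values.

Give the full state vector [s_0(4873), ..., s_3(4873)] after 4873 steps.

Answer: [222, 222, 222, 222]
Key observation: The state at step 6, [401, 401, 401, 401], reappears at step 8: the system is in a cycle of period 2 from step 6 on.  Therefore the state at step 4873 equals the state at step 6 + ((4873 - 6) mod 2) = 7, which is [222, 222, 222, 222].

Derivation:
t=0: [141, 463, 289, 365]
t=1: [221, 272, 236, 341]
t=2: [374, 400, 375, 381]
t=3: [253, 261, 253, 273]
t=4: [399, 401, 399, 400]
t=5: [223, 224, 223, 225]
t=6: [401, 401, 401, 401]
t=7: [222, 222, 222, 222]
t=8: [401, 401, 401, 401]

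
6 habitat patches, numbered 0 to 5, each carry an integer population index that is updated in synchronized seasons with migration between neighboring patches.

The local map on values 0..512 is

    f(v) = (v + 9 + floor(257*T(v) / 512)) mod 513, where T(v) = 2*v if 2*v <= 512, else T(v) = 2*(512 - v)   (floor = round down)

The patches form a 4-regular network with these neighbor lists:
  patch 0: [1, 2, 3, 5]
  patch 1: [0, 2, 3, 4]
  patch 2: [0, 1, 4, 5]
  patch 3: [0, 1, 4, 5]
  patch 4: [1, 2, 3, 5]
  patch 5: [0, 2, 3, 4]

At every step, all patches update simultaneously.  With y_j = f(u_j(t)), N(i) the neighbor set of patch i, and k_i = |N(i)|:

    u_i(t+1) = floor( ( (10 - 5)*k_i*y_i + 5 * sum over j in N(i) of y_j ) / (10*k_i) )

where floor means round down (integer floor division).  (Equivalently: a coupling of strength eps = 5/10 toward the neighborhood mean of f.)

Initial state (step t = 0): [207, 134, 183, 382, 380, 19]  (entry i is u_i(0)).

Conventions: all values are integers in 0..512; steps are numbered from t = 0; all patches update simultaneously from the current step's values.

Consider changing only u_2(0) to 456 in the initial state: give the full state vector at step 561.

Answer: [263, 263, 263, 263, 263, 263]
Key observation: The state at step 12, [8, 8, 8, 8, 8, 8], reappears at step 17: the system is in a cycle of period 5 from step 12 on.  Therefore the state at step 561 equals the state at step 12 + ((561 - 12) mod 5) = 16, which is [263, 263, 263, 263, 263, 263].

Derivation:
t=0: [207, 134, 456, 382, 380, 19]
t=1: [254, 194, 98, 98, 46, 79]
t=2: [123, 262, 186, 186, 172, 147]
t=3: [261, 175, 305, 305, 310, 322]
t=4: [51, 183, 51, 51, 51, 8]
t=5: [133, 243, 133, 133, 133, 68]
t=6: [286, 385, 286, 286, 286, 210]
t=7: [60, 8, 60, 60, 60, 218]
t=8: [155, 77, 155, 155, 155, 287]
t=9: [260, 241, 260, 260, 260, 163]
t=10: [109, 249, 109, 109, 109, 171]
t=11: [277, 367, 277, 277, 277, 289]
t=12: [8, 8, 8, 8, 8, 8]
t=13: [25, 25, 25, 25, 25, 25]
t=14: [59, 59, 59, 59, 59, 59]
t=15: [127, 127, 127, 127, 127, 127]
t=16: [263, 263, 263, 263, 263, 263]
t=17: [8, 8, 8, 8, 8, 8]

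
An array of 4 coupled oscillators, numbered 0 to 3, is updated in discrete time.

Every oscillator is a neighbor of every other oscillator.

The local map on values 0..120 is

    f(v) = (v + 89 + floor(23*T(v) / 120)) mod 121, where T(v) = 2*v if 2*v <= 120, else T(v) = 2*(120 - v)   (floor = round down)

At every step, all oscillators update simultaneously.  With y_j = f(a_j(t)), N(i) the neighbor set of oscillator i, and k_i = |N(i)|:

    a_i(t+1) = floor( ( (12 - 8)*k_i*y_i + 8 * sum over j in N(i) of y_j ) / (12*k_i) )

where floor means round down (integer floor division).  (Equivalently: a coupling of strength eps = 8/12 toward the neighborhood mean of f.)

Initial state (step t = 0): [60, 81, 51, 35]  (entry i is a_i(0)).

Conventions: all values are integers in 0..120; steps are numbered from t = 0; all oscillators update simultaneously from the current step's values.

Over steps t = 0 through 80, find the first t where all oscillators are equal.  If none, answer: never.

Simulating step by step:
t=0: [60, 81, 51, 35]  (not all equal)
t=1: [43, 44, 41, 39]  (not all equal)
t=2: [25, 25, 24, 24]  (not all equal)
t=3: [1, 1, 1, 1]  (all equal)

Answer: 3
Key observation: Synchronization is absorbing here: once all oscillators are equal they stay equal, and step 3 is the first all-equal step.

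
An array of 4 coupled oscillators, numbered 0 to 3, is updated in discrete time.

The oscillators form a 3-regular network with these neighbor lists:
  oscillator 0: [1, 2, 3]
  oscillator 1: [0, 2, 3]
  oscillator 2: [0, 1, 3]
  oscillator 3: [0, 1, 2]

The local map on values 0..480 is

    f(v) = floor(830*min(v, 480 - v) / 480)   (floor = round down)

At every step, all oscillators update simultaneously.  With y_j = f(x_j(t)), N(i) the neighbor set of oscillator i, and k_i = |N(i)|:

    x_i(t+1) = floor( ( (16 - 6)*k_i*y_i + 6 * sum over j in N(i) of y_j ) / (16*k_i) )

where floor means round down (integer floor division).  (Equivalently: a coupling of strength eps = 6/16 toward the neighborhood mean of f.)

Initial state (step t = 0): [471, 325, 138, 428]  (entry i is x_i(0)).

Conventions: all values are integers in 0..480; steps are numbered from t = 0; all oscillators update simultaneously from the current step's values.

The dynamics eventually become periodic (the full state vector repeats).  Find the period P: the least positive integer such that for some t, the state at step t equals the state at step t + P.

Simulating step by step:
t=0: [471, 325, 138, 428]
t=1: [83, 210, 195, 120]
t=2: [202, 312, 299, 234]
t=3: [343, 314, 325, 371]
t=4: [240, 265, 256, 216]
t=5: [400, 378, 386, 379]
t=6: [150, 169, 162, 168]
t=7: [269, 286, 280, 285]
t=8: [354, 340, 345, 341]
t=9: [225, 237, 233, 236]
t=10: [395, 405, 402, 405]
t=11: [140, 131, 134, 131]
t=12: [236, 228, 231, 228]
t=13: [403, 396, 398, 396]
t=14: [137, 143, 141, 143]
t=15: [239, 245, 243, 245]
t=16: [410, 407, 408, 407]
t=17: [122, 125, 124, 125]
t=18: [212, 215, 214, 215]
t=19: [367, 370, 369, 370]
t=20: [193, 190, 191, 190]
t=21: [331, 328, 329, 328]
t=22: [258, 261, 260, 261]
t=23: [381, 378, 379, 378]
t=24: [172, 175, 174, 175]
t=25: [298, 301, 300, 301]
t=26: [312, 309, 310, 309]
t=27: [291, 294, 293, 294]
t=28: [324, 321, 322, 321]
t=29: [270, 273, 272, 273]
t=30: [361, 358, 359, 358]
t=31: [206, 209, 208, 209]
t=32: [357, 360, 359, 360]
t=33: [210, 207, 208, 207]
t=34: [361, 358, 359, 358]

Answer: 4
Key observation: The state at step 30, [361, 358, 359, 358], reappears at step 34 — and no state repeats earlier — so the cycle the system enters has period 4.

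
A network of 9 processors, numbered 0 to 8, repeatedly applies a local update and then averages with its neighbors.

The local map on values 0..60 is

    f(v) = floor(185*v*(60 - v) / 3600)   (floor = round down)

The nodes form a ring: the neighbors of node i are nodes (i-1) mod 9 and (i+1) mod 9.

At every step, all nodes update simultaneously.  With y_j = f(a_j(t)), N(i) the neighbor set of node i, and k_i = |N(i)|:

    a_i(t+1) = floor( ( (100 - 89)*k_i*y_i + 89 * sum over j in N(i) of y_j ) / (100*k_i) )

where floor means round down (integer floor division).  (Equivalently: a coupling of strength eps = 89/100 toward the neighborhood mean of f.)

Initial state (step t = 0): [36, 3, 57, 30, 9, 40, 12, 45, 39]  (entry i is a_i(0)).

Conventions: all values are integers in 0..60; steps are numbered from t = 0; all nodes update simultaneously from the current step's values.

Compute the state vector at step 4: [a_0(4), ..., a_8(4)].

Simulating step by step:
t=0: [36, 3, 57, 30, 9, 40, 12, 45, 39]
t=1: [27, 24, 24, 18, 41, 27, 36, 35, 39]
t=2: [43, 44, 41, 41, 41, 42, 44, 43, 44]
t=3: [36, 38, 38, 40, 39, 38, 37, 36, 36]
t=4: [43, 42, 41, 41, 41, 42, 43, 43, 44]

Answer: [43, 42, 41, 41, 41, 42, 43, 43, 44]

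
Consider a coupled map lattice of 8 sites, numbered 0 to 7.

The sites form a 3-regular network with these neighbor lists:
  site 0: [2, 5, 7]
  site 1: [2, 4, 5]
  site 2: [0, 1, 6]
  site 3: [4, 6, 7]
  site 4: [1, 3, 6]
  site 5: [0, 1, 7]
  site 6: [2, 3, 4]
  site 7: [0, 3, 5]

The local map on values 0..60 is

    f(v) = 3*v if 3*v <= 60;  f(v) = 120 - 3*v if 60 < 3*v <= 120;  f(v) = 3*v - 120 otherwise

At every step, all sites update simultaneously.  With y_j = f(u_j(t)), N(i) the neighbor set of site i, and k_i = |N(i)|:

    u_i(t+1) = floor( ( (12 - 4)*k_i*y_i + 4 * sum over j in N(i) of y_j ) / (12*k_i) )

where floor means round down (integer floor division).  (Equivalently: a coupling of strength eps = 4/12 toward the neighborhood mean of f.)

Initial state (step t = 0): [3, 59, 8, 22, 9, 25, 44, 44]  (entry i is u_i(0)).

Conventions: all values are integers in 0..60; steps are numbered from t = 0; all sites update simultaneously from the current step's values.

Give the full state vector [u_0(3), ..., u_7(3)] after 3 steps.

Answer: [14, 42, 19, 44, 39, 43, 24, 24]

Derivation:
t=0: [3, 59, 8, 22, 9, 25, 44, 44]
t=1: [15, 48, 24, 41, 31, 38, 19, 20]
t=2: [42, 25, 46, 18, 27, 18, 46, 46]
t=3: [14, 42, 19, 44, 39, 43, 24, 24]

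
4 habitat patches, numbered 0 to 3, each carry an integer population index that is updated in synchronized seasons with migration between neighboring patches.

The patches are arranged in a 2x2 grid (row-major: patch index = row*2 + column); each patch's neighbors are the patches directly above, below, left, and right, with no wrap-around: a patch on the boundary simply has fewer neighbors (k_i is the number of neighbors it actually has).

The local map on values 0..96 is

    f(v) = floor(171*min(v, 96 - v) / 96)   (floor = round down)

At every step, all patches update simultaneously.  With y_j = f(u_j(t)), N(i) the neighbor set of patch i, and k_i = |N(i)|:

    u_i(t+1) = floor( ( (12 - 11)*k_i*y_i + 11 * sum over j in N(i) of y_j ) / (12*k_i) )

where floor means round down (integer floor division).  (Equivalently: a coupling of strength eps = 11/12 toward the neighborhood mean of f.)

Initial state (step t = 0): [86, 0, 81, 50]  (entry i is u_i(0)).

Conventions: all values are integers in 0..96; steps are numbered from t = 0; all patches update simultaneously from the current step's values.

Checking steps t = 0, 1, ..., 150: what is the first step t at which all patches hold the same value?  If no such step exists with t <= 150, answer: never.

Simulating step by step:
t=0: [86, 0, 81, 50]  (not all equal)
t=1: [13, 44, 47, 18]  (not all equal)
t=2: [75, 31, 32, 76]  (not all equal)
t=3: [54, 37, 37, 54]  (not all equal)
t=4: [65, 73, 73, 65]  (not all equal)
t=5: [41, 53, 53, 41]  (not all equal)
t=6: [75, 73, 73, 75]  (not all equal)
t=7: [39, 37, 37, 39]  (not all equal)
t=8: [65, 68, 68, 65]  (not all equal)
t=9: [49, 54, 54, 49]  (not all equal)
t=10: [74, 82, 82, 74]  (not all equal)
t=11: [25, 37, 37, 25]  (not all equal)
t=12: [63, 45, 45, 63]  (not all equal)
t=13: [78, 59, 59, 78]  (not all equal)
t=14: [62, 34, 34, 62]  (not all equal)
t=15: [60, 60, 60, 60]  (all equal)

Answer: 15
Key observation: Synchronization is absorbing here: once all patches are equal they stay equal, and step 15 is the first all-equal step.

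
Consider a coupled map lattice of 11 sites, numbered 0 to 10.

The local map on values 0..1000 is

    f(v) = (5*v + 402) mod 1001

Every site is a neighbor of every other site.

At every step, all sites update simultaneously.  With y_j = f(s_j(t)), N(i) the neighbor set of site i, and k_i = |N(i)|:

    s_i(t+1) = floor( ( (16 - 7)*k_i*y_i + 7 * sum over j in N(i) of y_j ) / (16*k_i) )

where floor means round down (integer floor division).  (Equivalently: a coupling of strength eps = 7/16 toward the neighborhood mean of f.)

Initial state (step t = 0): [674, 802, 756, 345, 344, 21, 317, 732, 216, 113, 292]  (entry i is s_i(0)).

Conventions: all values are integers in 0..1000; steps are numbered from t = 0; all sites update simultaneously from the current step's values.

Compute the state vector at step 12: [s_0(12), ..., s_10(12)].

Answer: [263, 175, 315, 514, 331, 331, 281, 440, 356, 406, 410]

Derivation:
t=0: [674, 802, 756, 345, 344, 21, 317, 732, 216, 113, 292]
t=1: [637, 450, 331, 303, 301, 501, 750, 268, 488, 740, 685]
t=2: [594, 628, 320, 766, 761, 761, 368, 676, 727, 342, 719]
t=3: [353, 441, 161, 280, 267, 267, 286, 565, 178, 218, 677]
t=4: [342, 570, 363, 672, 638, 638, 687, 373, 407, 511, 663]
t=5: [307, 379, 361, 643, 555, 555, 682, 387, 475, 745, 620]
t=6: [701, 369, 322, 534, 306, 306, 635, 389, 618, 279, 474]
t=7: [734, 392, 270, 301, 748, 748, 563, 444, 518, 678, 664]
t=8: [284, 435, 638, 719, 320, 320, 360, 570, 762, 658, 622]
t=9: [637, 509, 517, 727, 211, 211, 315, 340, 319, 568, 475]
t=10: [589, 776, 797, 303, 522, 522, 792, 338, 803, 410, 688]
t=11: [357, 323, 377, 654, 183, 183, 364, 225, 393, 412, 614]
t=12: [263, 175, 315, 514, 331, 331, 281, 440, 356, 406, 410]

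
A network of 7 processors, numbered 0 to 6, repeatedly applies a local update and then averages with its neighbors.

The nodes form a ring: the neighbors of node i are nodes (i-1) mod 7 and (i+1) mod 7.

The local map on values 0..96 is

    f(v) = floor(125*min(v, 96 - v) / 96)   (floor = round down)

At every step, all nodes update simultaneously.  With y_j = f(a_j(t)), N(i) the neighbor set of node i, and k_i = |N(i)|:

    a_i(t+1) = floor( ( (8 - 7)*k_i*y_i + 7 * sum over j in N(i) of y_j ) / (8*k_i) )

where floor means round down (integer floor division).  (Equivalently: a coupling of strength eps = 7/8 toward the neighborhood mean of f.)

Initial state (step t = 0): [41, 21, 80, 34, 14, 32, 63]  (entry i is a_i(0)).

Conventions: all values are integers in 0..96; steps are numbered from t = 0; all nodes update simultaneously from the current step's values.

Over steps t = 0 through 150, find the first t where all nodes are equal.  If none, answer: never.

Simulating step by step:
t=0: [41, 21, 80, 34, 14, 32, 63]  (not all equal)
t=1: [36, 35, 33, 22, 39, 31, 46]  (not all equal)
t=2: [51, 44, 37, 43, 36, 52, 45]  (not all equal)
t=3: [57, 53, 55, 48, 54, 52, 57]  (not all equal)
t=4: [52, 51, 57, 54, 58, 52, 53]  (not all equal)
t=5: [56, 54, 55, 50, 54, 52, 56]  (not all equal)
t=6: [52, 52, 56, 54, 57, 53, 54]  (not all equal)
t=7: [55, 54, 55, 51, 53, 52, 55]  (not all equal)
t=8: [53, 53, 55, 54, 57, 54, 54]  (not all equal)
t=9: [54, 54, 54, 51, 53, 52, 54]  (not all equal)
t=10: [54, 54, 55, 54, 57, 54, 55]  (not all equal)
t=11: [53, 53, 53, 51, 53, 51, 53]  (not all equal)
t=12: [55, 55, 56, 55, 57, 55, 56]  (not all equal)
t=13: [52, 52, 52, 51, 52, 51, 52]  (not all equal)
t=14: [57, 57, 57, 57, 57, 57, 57]  (all equal)

Answer: 14
Key observation: Synchronization is absorbing here: once all nodes are equal they stay equal, and step 14 is the first all-equal step.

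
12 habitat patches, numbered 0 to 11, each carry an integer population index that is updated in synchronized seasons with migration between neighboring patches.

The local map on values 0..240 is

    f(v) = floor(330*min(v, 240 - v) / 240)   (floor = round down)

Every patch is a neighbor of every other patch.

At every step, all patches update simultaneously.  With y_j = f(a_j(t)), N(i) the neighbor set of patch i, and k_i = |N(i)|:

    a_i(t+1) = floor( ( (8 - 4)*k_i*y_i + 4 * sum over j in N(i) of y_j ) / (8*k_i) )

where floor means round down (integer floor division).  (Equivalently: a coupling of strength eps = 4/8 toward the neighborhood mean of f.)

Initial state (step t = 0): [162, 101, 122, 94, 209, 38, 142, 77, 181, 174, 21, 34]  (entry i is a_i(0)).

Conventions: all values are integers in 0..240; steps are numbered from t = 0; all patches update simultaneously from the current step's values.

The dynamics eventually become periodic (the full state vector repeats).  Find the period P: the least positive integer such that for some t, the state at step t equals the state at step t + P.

Answer: 22
Key observation: The state at step 13, [147, 147, 147, 147, 147, 147, 147, 147, 147, 147, 147, 147], reappears at step 35 — and no state repeats earlier — so the cycle the system enters has period 22.

Derivation:
t=0: [162, 101, 122, 94, 209, 38, 142, 77, 181, 174, 21, 34]
t=1: [99, 113, 124, 109, 69, 74, 111, 98, 87, 91, 63, 71]
t=2: [130, 138, 140, 136, 111, 114, 137, 129, 122, 125, 107, 112]
t=3: [150, 145, 143, 146, 150, 152, 145, 150, 155, 153, 148, 151]
t=4: [123, 127, 128, 126, 123, 122, 127, 123, 120, 122, 125, 123]
t=5: [159, 157, 156, 157, 159, 160, 157, 159, 161, 160, 158, 159]
t=6: [111, 112, 113, 112, 111, 110, 112, 111, 110, 110, 111, 111]
t=7: [152, 153, 153, 153, 152, 151, 153, 152, 151, 151, 152, 152]
t=8: [120, 119, 119, 119, 120, 121, 119, 120, 121, 121, 120, 120]
t=9: [164, 163, 163, 163, 164, 163, 163, 164, 163, 163, 164, 164]
t=10: [104, 104, 104, 104, 104, 104, 104, 104, 104, 104, 104, 104]
t=11: [143, 143, 143, 143, 143, 143, 143, 143, 143, 143, 143, 143]
t=12: [133, 133, 133, 133, 133, 133, 133, 133, 133, 133, 133, 133]
t=13: [147, 147, 147, 147, 147, 147, 147, 147, 147, 147, 147, 147]
t=14: [127, 127, 127, 127, 127, 127, 127, 127, 127, 127, 127, 127]
t=15: [155, 155, 155, 155, 155, 155, 155, 155, 155, 155, 155, 155]
t=16: [116, 116, 116, 116, 116, 116, 116, 116, 116, 116, 116, 116]
t=17: [159, 159, 159, 159, 159, 159, 159, 159, 159, 159, 159, 159]
t=18: [111, 111, 111, 111, 111, 111, 111, 111, 111, 111, 111, 111]
t=19: [152, 152, 152, 152, 152, 152, 152, 152, 152, 152, 152, 152]
t=20: [121, 121, 121, 121, 121, 121, 121, 121, 121, 121, 121, 121]
t=21: [163, 163, 163, 163, 163, 163, 163, 163, 163, 163, 163, 163]
t=22: [105, 105, 105, 105, 105, 105, 105, 105, 105, 105, 105, 105]
t=23: [144, 144, 144, 144, 144, 144, 144, 144, 144, 144, 144, 144]
t=24: [132, 132, 132, 132, 132, 132, 132, 132, 132, 132, 132, 132]
t=25: [148, 148, 148, 148, 148, 148, 148, 148, 148, 148, 148, 148]
t=26: [126, 126, 126, 126, 126, 126, 126, 126, 126, 126, 126, 126]
t=27: [156, 156, 156, 156, 156, 156, 156, 156, 156, 156, 156, 156]
t=28: [115, 115, 115, 115, 115, 115, 115, 115, 115, 115, 115, 115]
t=29: [158, 158, 158, 158, 158, 158, 158, 158, 158, 158, 158, 158]
t=30: [112, 112, 112, 112, 112, 112, 112, 112, 112, 112, 112, 112]
t=31: [154, 154, 154, 154, 154, 154, 154, 154, 154, 154, 154, 154]
t=32: [118, 118, 118, 118, 118, 118, 118, 118, 118, 118, 118, 118]
t=33: [162, 162, 162, 162, 162, 162, 162, 162, 162, 162, 162, 162]
t=34: [107, 107, 107, 107, 107, 107, 107, 107, 107, 107, 107, 107]
t=35: [147, 147, 147, 147, 147, 147, 147, 147, 147, 147, 147, 147]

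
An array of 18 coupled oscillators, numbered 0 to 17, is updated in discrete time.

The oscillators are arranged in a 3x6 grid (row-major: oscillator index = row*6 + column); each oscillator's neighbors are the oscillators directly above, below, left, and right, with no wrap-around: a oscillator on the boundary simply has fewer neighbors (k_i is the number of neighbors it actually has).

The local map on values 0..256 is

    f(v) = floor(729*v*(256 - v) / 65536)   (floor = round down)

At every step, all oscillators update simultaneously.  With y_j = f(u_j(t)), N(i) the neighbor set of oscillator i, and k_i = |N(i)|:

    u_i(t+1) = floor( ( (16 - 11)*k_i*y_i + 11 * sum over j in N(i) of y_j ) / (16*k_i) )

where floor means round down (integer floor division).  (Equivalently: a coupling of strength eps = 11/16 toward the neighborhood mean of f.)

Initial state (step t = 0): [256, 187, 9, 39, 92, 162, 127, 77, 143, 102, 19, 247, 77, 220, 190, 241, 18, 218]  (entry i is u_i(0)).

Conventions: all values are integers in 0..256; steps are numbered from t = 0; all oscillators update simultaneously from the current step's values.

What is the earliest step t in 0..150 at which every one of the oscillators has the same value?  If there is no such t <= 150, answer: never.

Answer: never
Key observation: The state at step 14 reappears at step 16 — the system is in a cycle of period 2 from step 14 on.  No step 0..16 is synchronized, and the cycle repeats forever, so no step up to 150 (or ever) has all oscillators equal.

Derivation:
t=0: [256, 187, 9, 39, 92, 162, 127, 77, 143, 102, 19, 247, 77, 220, 190, 241, 18, 218]  (not all equal)
t=1: [111, 85, 102, 113, 123, 118, 127, 149, 140, 116, 86, 78, 140, 129, 113, 95, 56, 53]  (not all equal)
t=2: [173, 171, 173, 178, 176, 171, 179, 176, 178, 175, 160, 154, 181, 179, 177, 163, 142, 132]  (not all equal)
t=3: [157, 158, 157, 156, 159, 163, 154, 155, 155, 160, 167, 171, 152, 153, 157, 165, 175, 178]  (not all equal)
t=4: [172, 172, 172, 171, 169, 166, 173, 173, 172, 169, 164, 161, 174, 174, 172, 166, 160, 157]  (not all equal)
t=5: [159, 159, 160, 161, 164, 166, 159, 159, 160, 163, 166, 168, 158, 158, 160, 164, 168, 170]  (not all equal)
t=6: [171, 170, 170, 168, 167, 165, 171, 171, 169, 168, 165, 164, 171, 171, 169, 167, 164, 163]  (not all equal)
t=7: [161, 161, 162, 163, 165, 166, 161, 161, 162, 164, 166, 167, 161, 161, 163, 164, 166, 167]  (not all equal)
t=8: [170, 169, 169, 167, 166, 166, 170, 169, 168, 167, 166, 165, 170, 169, 168, 167, 166, 165]  (not all equal)
t=9: [162, 162, 163, 164, 165, 166, 162, 163, 163, 165, 166, 166, 162, 163, 164, 165, 166, 166]  (not all equal)
t=10: [169, 168, 168, 167, 166, 166, 168, 168, 167, 167, 166, 166, 168, 168, 167, 166, 166, 166]  (not all equal)
t=11: [163, 163, 164, 165, 165, 166, 163, 164, 164, 165, 165, 166, 164, 164, 165, 165, 166, 166]  (not all equal)
t=12: [168, 167, 167, 167, 166, 166, 167, 167, 167, 167, 166, 166, 167, 167, 167, 166, 166, 166]  (not all equal)
t=13: [164, 164, 165, 165, 165, 166, 164, 165, 165, 165, 165, 166, 165, 165, 165, 165, 166, 166]  (not all equal)
t=14: [167, 167, 167, 167, 166, 166, 167, 167, 167, 167, 166, 166, 167, 167, 167, 166, 166, 166]  (not all equal)
t=15: [165, 165, 165, 165, 165, 166, 165, 165, 165, 165, 165, 166, 165, 165, 165, 165, 166, 166]  (not all equal)
t=16: [167, 167, 167, 167, 166, 166, 167, 167, 167, 167, 166, 166, 167, 167, 167, 166, 166, 166]  (not all equal)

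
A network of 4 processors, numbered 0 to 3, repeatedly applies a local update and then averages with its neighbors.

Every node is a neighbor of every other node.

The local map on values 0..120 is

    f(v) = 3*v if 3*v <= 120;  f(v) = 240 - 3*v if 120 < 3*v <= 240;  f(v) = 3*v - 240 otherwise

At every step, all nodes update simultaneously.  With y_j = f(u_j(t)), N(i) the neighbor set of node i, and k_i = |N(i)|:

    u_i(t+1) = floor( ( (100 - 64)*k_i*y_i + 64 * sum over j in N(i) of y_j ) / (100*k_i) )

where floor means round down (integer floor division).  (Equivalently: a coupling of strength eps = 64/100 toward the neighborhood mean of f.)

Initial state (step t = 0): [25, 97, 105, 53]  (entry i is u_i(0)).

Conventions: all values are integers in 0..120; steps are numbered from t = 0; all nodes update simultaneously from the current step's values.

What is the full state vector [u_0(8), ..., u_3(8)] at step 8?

Answer: [27, 28, 27, 27]

Derivation:
t=0: [25, 97, 105, 53]
t=1: [71, 67, 71, 72]
t=2: [28, 30, 28, 28]
t=3: [85, 86, 85, 85]
t=4: [15, 16, 15, 15]
t=5: [45, 46, 45, 45]
t=6: [104, 103, 104, 104]
t=7: [71, 70, 71, 71]
t=8: [27, 28, 27, 27]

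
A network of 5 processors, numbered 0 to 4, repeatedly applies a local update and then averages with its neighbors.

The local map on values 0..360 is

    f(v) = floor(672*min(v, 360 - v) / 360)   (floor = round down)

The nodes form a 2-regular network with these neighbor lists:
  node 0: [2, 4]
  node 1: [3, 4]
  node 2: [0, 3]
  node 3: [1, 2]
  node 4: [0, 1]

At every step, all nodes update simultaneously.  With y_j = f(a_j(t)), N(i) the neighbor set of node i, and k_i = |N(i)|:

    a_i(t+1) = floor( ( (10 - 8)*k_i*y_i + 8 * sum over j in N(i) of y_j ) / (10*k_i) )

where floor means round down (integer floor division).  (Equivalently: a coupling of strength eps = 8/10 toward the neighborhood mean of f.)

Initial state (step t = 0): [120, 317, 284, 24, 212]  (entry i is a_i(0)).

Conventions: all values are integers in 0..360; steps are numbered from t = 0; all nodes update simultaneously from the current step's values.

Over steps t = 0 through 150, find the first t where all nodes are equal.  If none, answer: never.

Answer: 24
Key observation: Synchronization is absorbing here: once all nodes are equal they stay equal, and step 24 is the first all-equal step.

Derivation:
t=0: [120, 317, 284, 24, 212]  (not all equal)
t=1: [211, 144, 135, 97, 176]  (not all equal)
t=2: [287, 257, 234, 244, 284]  (not all equal)
t=3: [177, 181, 187, 214, 159]  (not all equal)
t=4: [313, 294, 305, 316, 324]  (not all equal)
t=5: [85, 84, 88, 106, 97]  (not all equal)
t=6: [169, 182, 174, 167, 161]  (not all equal)
t=7: [312, 310, 315, 324, 318]  (not all equal)
t=8: [82, 76, 79, 84, 88]  (not all equal)
t=9: [155, 156, 153, 146, 150]  (not all equal)
t=10: [283, 279, 281, 284, 288]  (not all equal)
t=11: [141, 140, 143, 147, 144]  (not all equal)
t=12: [266, 269, 268, 265, 263]  (not all equal)
t=13: [175, 177, 175, 171, 173]  (not all equal)
t=14: [324, 322, 323, 326, 326]  (not all equal)
t=15: [66, 64, 65, 68, 67]  (not all equal)
t=16: [123, 124, 123, 121, 121]  (not all equal)
t=17: [227, 226, 227, 229, 229]  (not all equal)
t=18: [246, 245, 246, 248, 248]  (not all equal)
t=19: [210, 210, 210, 212, 212]  (not all equal)
t=20: [278, 276, 278, 279, 279]  (not all equal)
t=21: [152, 152, 152, 153, 153]  (not all equal)
t=22: [283, 284, 283, 283, 283]  (not all equal)
t=23: [143, 142, 143, 142, 142]  (not all equal)
t=24: [265, 265, 265, 265, 265]  (all equal)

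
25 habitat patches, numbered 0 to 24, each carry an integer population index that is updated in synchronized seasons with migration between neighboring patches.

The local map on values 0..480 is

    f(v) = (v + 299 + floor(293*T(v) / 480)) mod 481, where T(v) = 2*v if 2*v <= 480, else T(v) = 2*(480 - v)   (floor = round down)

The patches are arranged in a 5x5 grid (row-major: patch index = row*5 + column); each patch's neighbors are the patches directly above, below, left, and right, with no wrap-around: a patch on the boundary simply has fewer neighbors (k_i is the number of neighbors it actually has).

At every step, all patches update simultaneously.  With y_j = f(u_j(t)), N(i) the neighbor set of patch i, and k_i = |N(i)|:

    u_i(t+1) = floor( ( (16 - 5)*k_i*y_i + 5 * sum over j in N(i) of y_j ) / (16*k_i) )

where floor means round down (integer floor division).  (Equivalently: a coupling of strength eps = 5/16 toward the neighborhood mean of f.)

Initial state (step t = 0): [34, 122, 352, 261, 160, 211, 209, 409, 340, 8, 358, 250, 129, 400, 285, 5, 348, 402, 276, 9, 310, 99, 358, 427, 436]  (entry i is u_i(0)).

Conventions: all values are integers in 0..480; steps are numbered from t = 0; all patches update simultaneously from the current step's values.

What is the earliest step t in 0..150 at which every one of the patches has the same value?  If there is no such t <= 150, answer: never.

Simulating step by step:
t=0: [34, 122, 352, 261, 160, 211, 209, 409, 340, 8, 358, 250, 129, 400, 285, 5, 348, 402, 276, 9, 310, 99, 358, 427, 436]  (not all equal)
t=1: [315, 162, 301, 324, 222, 298, 274, 296, 326, 304, 321, 320, 172, 303, 333, 315, 303, 302, 334, 321, 284, 128, 291, 313, 309]  (not all equal)
t=2: [310, 227, 319, 330, 318, 337, 328, 326, 333, 332, 333, 323, 241, 324, 331, 334, 318, 325, 331, 332, 302, 176, 313, 334, 334]  (not all equal)
t=3: [332, 325, 331, 331, 332, 329, 330, 333, 330, 330, 330, 333, 344, 332, 330, 331, 322, 333, 330, 330, 315, 247, 320, 330, 330]  (not all equal)
t=4: [330, 331, 330, 330, 330, 330, 330, 330, 330, 330, 330, 330, 328, 330, 330, 330, 332, 330, 330, 331, 335, 344, 334, 331, 331]  (not all equal)
t=5: [330, 330, 330, 331, 331, 331, 330, 331, 331, 331, 331, 330, 331, 331, 330, 330, 330, 330, 330, 330, 329, 328, 329, 330, 330]  (not all equal)
t=6: [330, 331, 330, 330, 330, 330, 330, 330, 330, 330, 330, 330, 330, 330, 330, 330, 331, 330, 330, 331, 331, 331, 331, 331, 331]  (not all equal)
t=7: [330, 330, 330, 331, 331, 331, 330, 331, 331, 331, 331, 330, 331, 331, 330, 330, 330, 330, 330, 330, 330, 330, 330, 330, 330]  (not all equal)
t=8: [330, 331, 330, 330, 330, 330, 330, 330, 330, 330, 330, 330, 330, 330, 330, 330, 331, 330, 330, 331, 331, 331, 331, 331, 331]  (not all equal)

Answer: never
Key observation: The state at step 6 reappears at step 8 — the system is in a cycle of period 2 from step 6 on.  No step 0..8 is synchronized, and the cycle repeats forever, so no step up to 150 (or ever) has all patches equal.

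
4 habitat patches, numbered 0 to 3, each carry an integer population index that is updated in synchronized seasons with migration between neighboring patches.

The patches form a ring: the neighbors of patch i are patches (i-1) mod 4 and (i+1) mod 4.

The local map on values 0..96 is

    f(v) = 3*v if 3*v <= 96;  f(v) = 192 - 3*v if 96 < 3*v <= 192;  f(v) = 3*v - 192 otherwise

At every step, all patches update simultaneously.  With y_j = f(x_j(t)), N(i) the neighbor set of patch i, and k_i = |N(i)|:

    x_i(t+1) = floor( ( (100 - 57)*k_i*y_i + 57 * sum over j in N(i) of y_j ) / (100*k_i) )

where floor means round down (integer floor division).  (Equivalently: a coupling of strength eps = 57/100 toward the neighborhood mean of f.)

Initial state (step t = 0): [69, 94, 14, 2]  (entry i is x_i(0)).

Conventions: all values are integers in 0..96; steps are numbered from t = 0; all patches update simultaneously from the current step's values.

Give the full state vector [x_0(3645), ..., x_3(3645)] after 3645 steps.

Simulating step by step:
t=0: [69, 94, 14, 2]
t=1: [33, 54, 45, 18]
t=2: [63, 55, 48, 65]
t=3: [9, 26, 29, 15]
t=4: [46, 66, 72, 51]
t=5: [36, 24, 23, 39]
t=6: [78, 74, 71, 75]
t=7: [36, 30, 26, 32]
t=8: [89, 84, 86, 87]
t=9: [69, 65, 65, 69]
t=10: [11, 6, 6, 11]
t=11: [28, 22, 22, 28]
t=12: [78, 71, 71, 78]
t=13: [36, 26, 26, 36]
t=14: [82, 79, 79, 82]
t=15: [51, 47, 47, 51]
t=16: [42, 47, 47, 42]
t=17: [61, 55, 55, 61]
t=18: [14, 21, 21, 14]
t=19: [47, 57, 57, 47]
t=20: [42, 29, 29, 42]
t=21: [71, 81, 81, 71]
t=22: [29, 42, 42, 29]
t=23: [81, 71, 71, 81]
t=24: [42, 29, 29, 42]

Answer: [71, 81, 81, 71]
Key observation: The state at step 20, [42, 29, 29, 42], reappears at step 24: the system is in a cycle of period 4 from step 20 on.  Therefore the state at step 3645 equals the state at step 20 + ((3645 - 20) mod 4) = 21, which is [71, 81, 81, 71].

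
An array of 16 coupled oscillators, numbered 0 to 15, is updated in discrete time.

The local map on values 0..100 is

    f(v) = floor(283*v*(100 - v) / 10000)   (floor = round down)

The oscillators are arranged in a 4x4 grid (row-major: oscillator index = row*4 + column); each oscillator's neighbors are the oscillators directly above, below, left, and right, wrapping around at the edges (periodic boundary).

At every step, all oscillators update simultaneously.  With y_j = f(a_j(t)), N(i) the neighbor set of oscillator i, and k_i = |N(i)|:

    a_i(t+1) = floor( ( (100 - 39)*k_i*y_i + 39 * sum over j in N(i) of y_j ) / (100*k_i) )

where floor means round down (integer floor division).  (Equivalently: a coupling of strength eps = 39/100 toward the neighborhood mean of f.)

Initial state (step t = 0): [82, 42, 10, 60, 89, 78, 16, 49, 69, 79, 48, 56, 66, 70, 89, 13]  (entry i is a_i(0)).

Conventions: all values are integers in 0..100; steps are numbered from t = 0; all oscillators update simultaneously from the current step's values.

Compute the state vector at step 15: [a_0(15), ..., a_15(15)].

Answer: [64, 64, 64, 64, 64, 64, 64, 64, 64, 64, 64, 64, 64, 64, 64, 64]

Derivation:
t=0: [82, 42, 10, 60, 89, 78, 16, 49, 69, 79, 48, 56, 66, 70, 89, 13]
t=1: [46, 58, 34, 57, 37, 46, 43, 62, 56, 51, 60, 64, 57, 55, 34, 41]
t=2: [69, 68, 64, 68, 66, 69, 68, 66, 68, 69, 66, 65, 69, 69, 64, 67]
t=3: [60, 61, 63, 61, 62, 60, 61, 62, 61, 60, 62, 63, 60, 60, 64, 62]
t=4: [66, 66, 65, 66, 66, 66, 66, 66, 66, 66, 66, 65, 66, 66, 65, 66]
t=5: [63, 63, 63, 63, 63, 63, 63, 63, 63, 63, 63, 63, 63, 63, 63, 63]
t=6: [65, 65, 65, 65, 65, 65, 65, 65, 65, 65, 65, 65, 65, 65, 65, 65]
t=7: [64, 64, 64, 64, 64, 64, 64, 64, 64, 64, 64, 64, 64, 64, 64, 64]
t=8: [65, 65, 65, 65, 65, 65, 65, 65, 65, 65, 65, 65, 65, 65, 65, 65]
t=9: [64, 64, 64, 64, 64, 64, 64, 64, 64, 64, 64, 64, 64, 64, 64, 64]
t=10: [65, 65, 65, 65, 65, 65, 65, 65, 65, 65, 65, 65, 65, 65, 65, 65]
t=11: [64, 64, 64, 64, 64, 64, 64, 64, 64, 64, 64, 64, 64, 64, 64, 64]
t=12: [65, 65, 65, 65, 65, 65, 65, 65, 65, 65, 65, 65, 65, 65, 65, 65]
t=13: [64, 64, 64, 64, 64, 64, 64, 64, 64, 64, 64, 64, 64, 64, 64, 64]
t=14: [65, 65, 65, 65, 65, 65, 65, 65, 65, 65, 65, 65, 65, 65, 65, 65]
t=15: [64, 64, 64, 64, 64, 64, 64, 64, 64, 64, 64, 64, 64, 64, 64, 64]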